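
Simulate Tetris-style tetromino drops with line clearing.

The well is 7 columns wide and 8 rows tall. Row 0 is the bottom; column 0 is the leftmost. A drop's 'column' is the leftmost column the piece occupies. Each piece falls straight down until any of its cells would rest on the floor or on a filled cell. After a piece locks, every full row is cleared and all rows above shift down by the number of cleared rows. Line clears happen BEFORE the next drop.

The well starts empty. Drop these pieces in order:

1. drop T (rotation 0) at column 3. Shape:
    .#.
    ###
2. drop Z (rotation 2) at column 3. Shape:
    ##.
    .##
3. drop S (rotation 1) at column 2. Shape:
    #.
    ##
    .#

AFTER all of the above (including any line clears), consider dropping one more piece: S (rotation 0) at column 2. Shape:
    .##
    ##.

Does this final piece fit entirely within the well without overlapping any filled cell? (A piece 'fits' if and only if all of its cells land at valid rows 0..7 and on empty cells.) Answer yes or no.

Drop 1: T rot0 at col 3 lands with bottom-row=0; cleared 0 line(s) (total 0); column heights now [0 0 0 1 2 1 0], max=2
Drop 2: Z rot2 at col 3 lands with bottom-row=2; cleared 0 line(s) (total 0); column heights now [0 0 0 4 4 3 0], max=4
Drop 3: S rot1 at col 2 lands with bottom-row=4; cleared 0 line(s) (total 0); column heights now [0 0 7 6 4 3 0], max=7
Test piece S rot0 at col 2 (width 3): heights before test = [0 0 7 6 4 3 0]; fits = False

Answer: no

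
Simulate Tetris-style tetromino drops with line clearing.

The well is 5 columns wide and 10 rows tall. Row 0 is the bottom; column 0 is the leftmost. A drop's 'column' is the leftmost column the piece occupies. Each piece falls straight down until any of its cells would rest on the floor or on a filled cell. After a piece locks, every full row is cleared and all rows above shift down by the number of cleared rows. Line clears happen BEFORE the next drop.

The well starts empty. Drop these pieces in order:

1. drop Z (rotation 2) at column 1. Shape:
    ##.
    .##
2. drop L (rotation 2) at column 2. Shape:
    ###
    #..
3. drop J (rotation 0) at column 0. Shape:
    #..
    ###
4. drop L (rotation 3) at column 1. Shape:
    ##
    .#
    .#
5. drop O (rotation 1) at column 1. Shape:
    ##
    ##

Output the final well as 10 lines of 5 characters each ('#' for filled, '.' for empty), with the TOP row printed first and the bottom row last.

Answer: .##..
.##..
.##..
..#..
#.#..
###..
..###
..#..
.##..
..##.

Derivation:
Drop 1: Z rot2 at col 1 lands with bottom-row=0; cleared 0 line(s) (total 0); column heights now [0 2 2 1 0], max=2
Drop 2: L rot2 at col 2 lands with bottom-row=2; cleared 0 line(s) (total 0); column heights now [0 2 4 4 4], max=4
Drop 3: J rot0 at col 0 lands with bottom-row=4; cleared 0 line(s) (total 0); column heights now [6 5 5 4 4], max=6
Drop 4: L rot3 at col 1 lands with bottom-row=5; cleared 0 line(s) (total 0); column heights now [6 8 8 4 4], max=8
Drop 5: O rot1 at col 1 lands with bottom-row=8; cleared 0 line(s) (total 0); column heights now [6 10 10 4 4], max=10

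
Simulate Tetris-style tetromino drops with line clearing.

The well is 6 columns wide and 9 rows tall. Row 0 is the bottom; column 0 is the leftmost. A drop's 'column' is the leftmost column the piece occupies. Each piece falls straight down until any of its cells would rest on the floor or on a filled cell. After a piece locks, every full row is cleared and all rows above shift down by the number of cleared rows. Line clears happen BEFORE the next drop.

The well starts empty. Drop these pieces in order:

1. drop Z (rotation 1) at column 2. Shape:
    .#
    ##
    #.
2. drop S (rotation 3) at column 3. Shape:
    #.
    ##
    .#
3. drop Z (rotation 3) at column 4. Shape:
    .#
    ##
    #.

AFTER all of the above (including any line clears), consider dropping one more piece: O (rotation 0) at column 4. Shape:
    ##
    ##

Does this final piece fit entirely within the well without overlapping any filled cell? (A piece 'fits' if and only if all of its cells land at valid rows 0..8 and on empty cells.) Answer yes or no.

Answer: yes

Derivation:
Drop 1: Z rot1 at col 2 lands with bottom-row=0; cleared 0 line(s) (total 0); column heights now [0 0 2 3 0 0], max=3
Drop 2: S rot3 at col 3 lands with bottom-row=2; cleared 0 line(s) (total 0); column heights now [0 0 2 5 4 0], max=5
Drop 3: Z rot3 at col 4 lands with bottom-row=4; cleared 0 line(s) (total 0); column heights now [0 0 2 5 6 7], max=7
Test piece O rot0 at col 4 (width 2): heights before test = [0 0 2 5 6 7]; fits = True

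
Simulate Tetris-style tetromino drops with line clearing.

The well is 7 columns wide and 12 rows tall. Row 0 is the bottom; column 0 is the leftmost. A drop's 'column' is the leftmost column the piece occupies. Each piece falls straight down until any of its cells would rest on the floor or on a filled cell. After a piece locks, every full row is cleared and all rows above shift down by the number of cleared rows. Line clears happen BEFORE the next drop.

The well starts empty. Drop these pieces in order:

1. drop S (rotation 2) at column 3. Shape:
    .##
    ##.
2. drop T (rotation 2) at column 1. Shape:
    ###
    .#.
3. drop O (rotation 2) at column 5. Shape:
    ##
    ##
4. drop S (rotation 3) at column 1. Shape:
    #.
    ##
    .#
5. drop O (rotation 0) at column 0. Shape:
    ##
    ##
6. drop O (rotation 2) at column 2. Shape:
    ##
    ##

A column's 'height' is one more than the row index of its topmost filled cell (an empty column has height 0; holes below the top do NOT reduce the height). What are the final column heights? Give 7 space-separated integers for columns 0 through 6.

Drop 1: S rot2 at col 3 lands with bottom-row=0; cleared 0 line(s) (total 0); column heights now [0 0 0 1 2 2 0], max=2
Drop 2: T rot2 at col 1 lands with bottom-row=0; cleared 0 line(s) (total 0); column heights now [0 2 2 2 2 2 0], max=2
Drop 3: O rot2 at col 5 lands with bottom-row=2; cleared 0 line(s) (total 0); column heights now [0 2 2 2 2 4 4], max=4
Drop 4: S rot3 at col 1 lands with bottom-row=2; cleared 0 line(s) (total 0); column heights now [0 5 4 2 2 4 4], max=5
Drop 5: O rot0 at col 0 lands with bottom-row=5; cleared 0 line(s) (total 0); column heights now [7 7 4 2 2 4 4], max=7
Drop 6: O rot2 at col 2 lands with bottom-row=4; cleared 0 line(s) (total 0); column heights now [7 7 6 6 2 4 4], max=7

Answer: 7 7 6 6 2 4 4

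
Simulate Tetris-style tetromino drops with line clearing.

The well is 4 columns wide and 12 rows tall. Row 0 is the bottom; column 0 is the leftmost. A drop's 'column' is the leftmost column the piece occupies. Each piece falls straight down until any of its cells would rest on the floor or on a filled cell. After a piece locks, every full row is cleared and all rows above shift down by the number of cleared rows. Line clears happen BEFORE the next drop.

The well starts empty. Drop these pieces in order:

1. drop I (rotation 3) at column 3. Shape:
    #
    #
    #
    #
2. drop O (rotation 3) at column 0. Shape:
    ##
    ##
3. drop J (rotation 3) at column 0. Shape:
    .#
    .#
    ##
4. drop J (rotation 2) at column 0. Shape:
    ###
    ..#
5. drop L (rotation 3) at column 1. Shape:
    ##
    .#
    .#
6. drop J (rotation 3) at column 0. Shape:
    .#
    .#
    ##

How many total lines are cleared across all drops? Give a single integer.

Answer: 0

Derivation:
Drop 1: I rot3 at col 3 lands with bottom-row=0; cleared 0 line(s) (total 0); column heights now [0 0 0 4], max=4
Drop 2: O rot3 at col 0 lands with bottom-row=0; cleared 0 line(s) (total 0); column heights now [2 2 0 4], max=4
Drop 3: J rot3 at col 0 lands with bottom-row=2; cleared 0 line(s) (total 0); column heights now [3 5 0 4], max=5
Drop 4: J rot2 at col 0 lands with bottom-row=4; cleared 0 line(s) (total 0); column heights now [6 6 6 4], max=6
Drop 5: L rot3 at col 1 lands with bottom-row=6; cleared 0 line(s) (total 0); column heights now [6 9 9 4], max=9
Drop 6: J rot3 at col 0 lands with bottom-row=9; cleared 0 line(s) (total 0); column heights now [10 12 9 4], max=12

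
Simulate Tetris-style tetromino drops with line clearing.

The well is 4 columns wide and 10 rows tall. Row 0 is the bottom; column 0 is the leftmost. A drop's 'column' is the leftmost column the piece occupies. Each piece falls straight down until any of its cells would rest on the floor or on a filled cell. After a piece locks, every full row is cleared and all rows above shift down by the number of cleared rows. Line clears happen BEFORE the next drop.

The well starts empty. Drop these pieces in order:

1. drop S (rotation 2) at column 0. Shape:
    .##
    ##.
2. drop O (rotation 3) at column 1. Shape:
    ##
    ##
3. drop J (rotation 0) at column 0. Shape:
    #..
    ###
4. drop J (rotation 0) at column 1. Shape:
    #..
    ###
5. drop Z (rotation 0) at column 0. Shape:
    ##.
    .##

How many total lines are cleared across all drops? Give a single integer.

Drop 1: S rot2 at col 0 lands with bottom-row=0; cleared 0 line(s) (total 0); column heights now [1 2 2 0], max=2
Drop 2: O rot3 at col 1 lands with bottom-row=2; cleared 0 line(s) (total 0); column heights now [1 4 4 0], max=4
Drop 3: J rot0 at col 0 lands with bottom-row=4; cleared 0 line(s) (total 0); column heights now [6 5 5 0], max=6
Drop 4: J rot0 at col 1 lands with bottom-row=5; cleared 1 line(s) (total 1); column heights now [5 6 5 0], max=6
Drop 5: Z rot0 at col 0 lands with bottom-row=6; cleared 0 line(s) (total 1); column heights now [8 8 7 0], max=8

Answer: 1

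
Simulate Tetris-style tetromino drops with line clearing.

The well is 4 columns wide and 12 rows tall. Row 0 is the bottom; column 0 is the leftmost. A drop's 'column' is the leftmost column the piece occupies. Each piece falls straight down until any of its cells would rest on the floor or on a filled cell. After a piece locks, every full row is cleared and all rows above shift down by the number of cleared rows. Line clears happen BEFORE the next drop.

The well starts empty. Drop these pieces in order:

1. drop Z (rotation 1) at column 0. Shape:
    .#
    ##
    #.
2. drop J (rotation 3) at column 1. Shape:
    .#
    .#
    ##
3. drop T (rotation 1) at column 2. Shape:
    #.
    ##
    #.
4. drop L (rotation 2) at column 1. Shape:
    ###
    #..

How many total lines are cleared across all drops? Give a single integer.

Answer: 0

Derivation:
Drop 1: Z rot1 at col 0 lands with bottom-row=0; cleared 0 line(s) (total 0); column heights now [2 3 0 0], max=3
Drop 2: J rot3 at col 1 lands with bottom-row=3; cleared 0 line(s) (total 0); column heights now [2 4 6 0], max=6
Drop 3: T rot1 at col 2 lands with bottom-row=6; cleared 0 line(s) (total 0); column heights now [2 4 9 8], max=9
Drop 4: L rot2 at col 1 lands with bottom-row=8; cleared 0 line(s) (total 0); column heights now [2 10 10 10], max=10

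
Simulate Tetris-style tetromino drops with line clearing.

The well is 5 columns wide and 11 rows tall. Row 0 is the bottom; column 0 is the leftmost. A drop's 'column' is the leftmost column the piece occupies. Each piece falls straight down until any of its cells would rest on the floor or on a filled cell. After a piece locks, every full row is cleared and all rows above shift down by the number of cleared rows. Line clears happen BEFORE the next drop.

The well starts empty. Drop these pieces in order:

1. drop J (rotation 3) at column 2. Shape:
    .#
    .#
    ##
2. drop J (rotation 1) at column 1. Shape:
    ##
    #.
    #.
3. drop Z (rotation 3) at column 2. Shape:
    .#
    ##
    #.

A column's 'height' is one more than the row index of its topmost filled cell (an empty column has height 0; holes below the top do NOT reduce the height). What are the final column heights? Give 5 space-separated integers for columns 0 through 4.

Drop 1: J rot3 at col 2 lands with bottom-row=0; cleared 0 line(s) (total 0); column heights now [0 0 1 3 0], max=3
Drop 2: J rot1 at col 1 lands with bottom-row=0; cleared 0 line(s) (total 0); column heights now [0 3 3 3 0], max=3
Drop 3: Z rot3 at col 2 lands with bottom-row=3; cleared 0 line(s) (total 0); column heights now [0 3 5 6 0], max=6

Answer: 0 3 5 6 0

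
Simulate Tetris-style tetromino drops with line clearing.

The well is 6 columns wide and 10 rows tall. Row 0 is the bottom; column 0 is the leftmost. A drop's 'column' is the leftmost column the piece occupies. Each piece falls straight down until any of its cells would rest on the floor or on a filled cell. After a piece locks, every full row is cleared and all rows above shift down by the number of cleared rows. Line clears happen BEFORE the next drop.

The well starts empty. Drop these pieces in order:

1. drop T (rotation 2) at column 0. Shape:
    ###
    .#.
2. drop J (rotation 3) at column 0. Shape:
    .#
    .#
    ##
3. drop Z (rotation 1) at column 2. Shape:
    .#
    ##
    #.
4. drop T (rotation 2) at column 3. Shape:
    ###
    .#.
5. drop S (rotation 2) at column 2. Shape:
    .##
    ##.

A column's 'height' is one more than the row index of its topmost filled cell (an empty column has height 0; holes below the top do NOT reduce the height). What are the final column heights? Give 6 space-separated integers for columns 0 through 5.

Answer: 3 5 7 8 8 6

Derivation:
Drop 1: T rot2 at col 0 lands with bottom-row=0; cleared 0 line(s) (total 0); column heights now [2 2 2 0 0 0], max=2
Drop 2: J rot3 at col 0 lands with bottom-row=2; cleared 0 line(s) (total 0); column heights now [3 5 2 0 0 0], max=5
Drop 3: Z rot1 at col 2 lands with bottom-row=2; cleared 0 line(s) (total 0); column heights now [3 5 4 5 0 0], max=5
Drop 4: T rot2 at col 3 lands with bottom-row=4; cleared 0 line(s) (total 0); column heights now [3 5 4 6 6 6], max=6
Drop 5: S rot2 at col 2 lands with bottom-row=6; cleared 0 line(s) (total 0); column heights now [3 5 7 8 8 6], max=8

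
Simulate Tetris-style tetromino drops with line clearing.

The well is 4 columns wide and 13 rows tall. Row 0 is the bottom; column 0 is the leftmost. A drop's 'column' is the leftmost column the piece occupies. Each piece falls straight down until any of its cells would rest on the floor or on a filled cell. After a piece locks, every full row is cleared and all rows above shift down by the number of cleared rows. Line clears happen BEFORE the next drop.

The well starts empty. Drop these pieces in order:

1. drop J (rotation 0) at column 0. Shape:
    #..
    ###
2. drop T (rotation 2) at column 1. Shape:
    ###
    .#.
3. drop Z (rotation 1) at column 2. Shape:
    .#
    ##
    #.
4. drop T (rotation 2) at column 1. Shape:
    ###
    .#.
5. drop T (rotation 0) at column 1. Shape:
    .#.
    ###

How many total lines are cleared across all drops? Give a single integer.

Answer: 0

Derivation:
Drop 1: J rot0 at col 0 lands with bottom-row=0; cleared 0 line(s) (total 0); column heights now [2 1 1 0], max=2
Drop 2: T rot2 at col 1 lands with bottom-row=1; cleared 0 line(s) (total 0); column heights now [2 3 3 3], max=3
Drop 3: Z rot1 at col 2 lands with bottom-row=3; cleared 0 line(s) (total 0); column heights now [2 3 5 6], max=6
Drop 4: T rot2 at col 1 lands with bottom-row=5; cleared 0 line(s) (total 0); column heights now [2 7 7 7], max=7
Drop 5: T rot0 at col 1 lands with bottom-row=7; cleared 0 line(s) (total 0); column heights now [2 8 9 8], max=9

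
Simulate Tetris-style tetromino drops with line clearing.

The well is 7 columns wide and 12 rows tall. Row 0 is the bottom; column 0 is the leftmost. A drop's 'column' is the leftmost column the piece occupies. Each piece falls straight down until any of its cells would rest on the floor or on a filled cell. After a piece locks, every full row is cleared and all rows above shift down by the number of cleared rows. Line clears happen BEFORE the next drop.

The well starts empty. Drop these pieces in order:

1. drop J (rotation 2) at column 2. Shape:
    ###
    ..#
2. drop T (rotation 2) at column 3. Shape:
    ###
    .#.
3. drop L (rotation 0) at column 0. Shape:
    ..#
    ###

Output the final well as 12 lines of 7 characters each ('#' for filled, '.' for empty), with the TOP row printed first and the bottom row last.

Answer: .......
.......
.......
.......
.......
.......
.......
.......
..####.
###.#..
..###..
....#..

Derivation:
Drop 1: J rot2 at col 2 lands with bottom-row=0; cleared 0 line(s) (total 0); column heights now [0 0 2 2 2 0 0], max=2
Drop 2: T rot2 at col 3 lands with bottom-row=2; cleared 0 line(s) (total 0); column heights now [0 0 2 4 4 4 0], max=4
Drop 3: L rot0 at col 0 lands with bottom-row=2; cleared 0 line(s) (total 0); column heights now [3 3 4 4 4 4 0], max=4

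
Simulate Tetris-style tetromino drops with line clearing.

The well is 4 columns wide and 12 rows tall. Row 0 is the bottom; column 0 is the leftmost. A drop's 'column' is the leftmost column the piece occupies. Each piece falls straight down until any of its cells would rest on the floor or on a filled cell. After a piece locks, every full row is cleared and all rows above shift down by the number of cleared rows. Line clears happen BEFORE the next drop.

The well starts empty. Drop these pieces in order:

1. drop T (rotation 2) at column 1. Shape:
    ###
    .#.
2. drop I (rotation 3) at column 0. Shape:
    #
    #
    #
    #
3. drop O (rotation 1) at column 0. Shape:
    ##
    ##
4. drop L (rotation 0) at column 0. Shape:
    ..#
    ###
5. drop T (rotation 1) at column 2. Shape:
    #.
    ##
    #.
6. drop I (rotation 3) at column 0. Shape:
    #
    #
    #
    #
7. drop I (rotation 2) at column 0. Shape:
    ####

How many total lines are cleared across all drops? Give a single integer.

Drop 1: T rot2 at col 1 lands with bottom-row=0; cleared 0 line(s) (total 0); column heights now [0 2 2 2], max=2
Drop 2: I rot3 at col 0 lands with bottom-row=0; cleared 1 line(s) (total 1); column heights now [3 0 1 0], max=3
Drop 3: O rot1 at col 0 lands with bottom-row=3; cleared 0 line(s) (total 1); column heights now [5 5 1 0], max=5
Drop 4: L rot0 at col 0 lands with bottom-row=5; cleared 0 line(s) (total 1); column heights now [6 6 7 0], max=7
Drop 5: T rot1 at col 2 lands with bottom-row=7; cleared 0 line(s) (total 1); column heights now [6 6 10 9], max=10
Drop 6: I rot3 at col 0 lands with bottom-row=6; cleared 0 line(s) (total 1); column heights now [10 6 10 9], max=10
Drop 7: I rot2 at col 0 lands with bottom-row=10; cleared 1 line(s) (total 2); column heights now [10 6 10 9], max=10

Answer: 2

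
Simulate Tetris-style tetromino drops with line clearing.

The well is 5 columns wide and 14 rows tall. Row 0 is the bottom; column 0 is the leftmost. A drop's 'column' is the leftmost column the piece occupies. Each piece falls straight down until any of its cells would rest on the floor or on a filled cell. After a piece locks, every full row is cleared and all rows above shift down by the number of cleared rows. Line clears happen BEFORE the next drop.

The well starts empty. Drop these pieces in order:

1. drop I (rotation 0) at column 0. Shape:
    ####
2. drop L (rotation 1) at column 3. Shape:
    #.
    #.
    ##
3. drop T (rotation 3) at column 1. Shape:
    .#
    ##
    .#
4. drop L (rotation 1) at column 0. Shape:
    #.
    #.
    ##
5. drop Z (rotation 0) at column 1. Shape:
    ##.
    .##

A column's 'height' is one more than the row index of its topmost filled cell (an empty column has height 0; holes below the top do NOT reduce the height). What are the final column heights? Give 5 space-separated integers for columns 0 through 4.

Drop 1: I rot0 at col 0 lands with bottom-row=0; cleared 0 line(s) (total 0); column heights now [1 1 1 1 0], max=1
Drop 2: L rot1 at col 3 lands with bottom-row=1; cleared 0 line(s) (total 0); column heights now [1 1 1 4 2], max=4
Drop 3: T rot3 at col 1 lands with bottom-row=1; cleared 0 line(s) (total 0); column heights now [1 3 4 4 2], max=4
Drop 4: L rot1 at col 0 lands with bottom-row=3; cleared 0 line(s) (total 0); column heights now [6 4 4 4 2], max=6
Drop 5: Z rot0 at col 1 lands with bottom-row=4; cleared 0 line(s) (total 0); column heights now [6 6 6 5 2], max=6

Answer: 6 6 6 5 2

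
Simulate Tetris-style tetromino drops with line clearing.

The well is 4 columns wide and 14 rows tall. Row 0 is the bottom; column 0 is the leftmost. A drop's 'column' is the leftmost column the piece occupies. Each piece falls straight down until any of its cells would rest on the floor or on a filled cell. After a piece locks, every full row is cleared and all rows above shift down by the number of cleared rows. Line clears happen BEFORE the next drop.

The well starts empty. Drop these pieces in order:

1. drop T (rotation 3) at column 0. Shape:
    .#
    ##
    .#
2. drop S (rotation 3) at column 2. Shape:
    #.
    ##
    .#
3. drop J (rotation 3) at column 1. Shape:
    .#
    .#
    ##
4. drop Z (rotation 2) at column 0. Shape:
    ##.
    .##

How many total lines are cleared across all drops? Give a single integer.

Answer: 1

Derivation:
Drop 1: T rot3 at col 0 lands with bottom-row=0; cleared 0 line(s) (total 0); column heights now [2 3 0 0], max=3
Drop 2: S rot3 at col 2 lands with bottom-row=0; cleared 1 line(s) (total 1); column heights now [0 2 2 1], max=2
Drop 3: J rot3 at col 1 lands with bottom-row=2; cleared 0 line(s) (total 1); column heights now [0 3 5 1], max=5
Drop 4: Z rot2 at col 0 lands with bottom-row=5; cleared 0 line(s) (total 1); column heights now [7 7 6 1], max=7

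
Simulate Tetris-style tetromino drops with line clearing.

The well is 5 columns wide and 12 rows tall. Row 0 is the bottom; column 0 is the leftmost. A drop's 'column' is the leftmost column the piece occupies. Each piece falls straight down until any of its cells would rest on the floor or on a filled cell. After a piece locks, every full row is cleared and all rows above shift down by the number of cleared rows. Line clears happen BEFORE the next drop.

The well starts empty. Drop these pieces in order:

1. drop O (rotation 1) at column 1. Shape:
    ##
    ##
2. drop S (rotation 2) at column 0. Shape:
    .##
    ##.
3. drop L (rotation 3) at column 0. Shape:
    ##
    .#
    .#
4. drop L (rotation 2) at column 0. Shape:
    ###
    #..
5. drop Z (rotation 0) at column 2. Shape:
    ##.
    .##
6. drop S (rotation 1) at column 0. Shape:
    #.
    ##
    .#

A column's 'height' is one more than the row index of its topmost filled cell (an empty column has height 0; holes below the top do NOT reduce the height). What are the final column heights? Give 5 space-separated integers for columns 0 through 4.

Drop 1: O rot1 at col 1 lands with bottom-row=0; cleared 0 line(s) (total 0); column heights now [0 2 2 0 0], max=2
Drop 2: S rot2 at col 0 lands with bottom-row=2; cleared 0 line(s) (total 0); column heights now [3 4 4 0 0], max=4
Drop 3: L rot3 at col 0 lands with bottom-row=4; cleared 0 line(s) (total 0); column heights now [7 7 4 0 0], max=7
Drop 4: L rot2 at col 0 lands with bottom-row=7; cleared 0 line(s) (total 0); column heights now [9 9 9 0 0], max=9
Drop 5: Z rot0 at col 2 lands with bottom-row=8; cleared 1 line(s) (total 1); column heights now [8 7 9 9 0], max=9
Drop 6: S rot1 at col 0 lands with bottom-row=7; cleared 0 line(s) (total 1); column heights now [10 9 9 9 0], max=10

Answer: 10 9 9 9 0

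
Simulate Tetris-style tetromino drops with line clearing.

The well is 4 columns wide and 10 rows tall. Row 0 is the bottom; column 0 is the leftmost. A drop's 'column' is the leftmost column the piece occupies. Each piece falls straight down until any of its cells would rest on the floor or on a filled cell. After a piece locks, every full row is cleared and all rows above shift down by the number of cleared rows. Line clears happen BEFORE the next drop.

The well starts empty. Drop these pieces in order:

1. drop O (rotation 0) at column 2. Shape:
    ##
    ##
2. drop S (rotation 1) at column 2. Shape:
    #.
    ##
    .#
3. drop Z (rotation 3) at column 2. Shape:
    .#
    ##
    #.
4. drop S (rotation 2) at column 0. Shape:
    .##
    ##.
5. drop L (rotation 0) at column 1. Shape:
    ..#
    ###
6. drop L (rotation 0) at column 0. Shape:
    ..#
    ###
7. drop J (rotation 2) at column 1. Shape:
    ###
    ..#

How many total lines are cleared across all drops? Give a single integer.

Drop 1: O rot0 at col 2 lands with bottom-row=0; cleared 0 line(s) (total 0); column heights now [0 0 2 2], max=2
Drop 2: S rot1 at col 2 lands with bottom-row=2; cleared 0 line(s) (total 0); column heights now [0 0 5 4], max=5
Drop 3: Z rot3 at col 2 lands with bottom-row=5; cleared 0 line(s) (total 0); column heights now [0 0 7 8], max=8
Drop 4: S rot2 at col 0 lands with bottom-row=6; cleared 1 line(s) (total 1); column heights now [0 7 7 7], max=7
Drop 5: L rot0 at col 1 lands with bottom-row=7; cleared 0 line(s) (total 1); column heights now [0 8 8 9], max=9
Drop 6: L rot0 at col 0 lands with bottom-row=8; cleared 1 line(s) (total 2); column heights now [0 8 9 8], max=9
Drop 7: J rot2 at col 1 lands with bottom-row=8; cleared 0 line(s) (total 2); column heights now [0 10 10 10], max=10

Answer: 2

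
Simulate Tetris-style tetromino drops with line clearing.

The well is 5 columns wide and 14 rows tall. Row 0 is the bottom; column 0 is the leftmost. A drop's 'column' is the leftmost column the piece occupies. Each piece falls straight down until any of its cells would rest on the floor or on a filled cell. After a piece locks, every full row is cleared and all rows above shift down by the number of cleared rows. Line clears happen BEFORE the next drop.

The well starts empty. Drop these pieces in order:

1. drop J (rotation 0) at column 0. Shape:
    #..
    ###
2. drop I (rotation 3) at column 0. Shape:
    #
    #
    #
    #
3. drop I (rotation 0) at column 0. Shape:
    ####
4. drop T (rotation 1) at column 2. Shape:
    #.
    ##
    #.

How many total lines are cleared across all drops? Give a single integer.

Answer: 0

Derivation:
Drop 1: J rot0 at col 0 lands with bottom-row=0; cleared 0 line(s) (total 0); column heights now [2 1 1 0 0], max=2
Drop 2: I rot3 at col 0 lands with bottom-row=2; cleared 0 line(s) (total 0); column heights now [6 1 1 0 0], max=6
Drop 3: I rot0 at col 0 lands with bottom-row=6; cleared 0 line(s) (total 0); column heights now [7 7 7 7 0], max=7
Drop 4: T rot1 at col 2 lands with bottom-row=7; cleared 0 line(s) (total 0); column heights now [7 7 10 9 0], max=10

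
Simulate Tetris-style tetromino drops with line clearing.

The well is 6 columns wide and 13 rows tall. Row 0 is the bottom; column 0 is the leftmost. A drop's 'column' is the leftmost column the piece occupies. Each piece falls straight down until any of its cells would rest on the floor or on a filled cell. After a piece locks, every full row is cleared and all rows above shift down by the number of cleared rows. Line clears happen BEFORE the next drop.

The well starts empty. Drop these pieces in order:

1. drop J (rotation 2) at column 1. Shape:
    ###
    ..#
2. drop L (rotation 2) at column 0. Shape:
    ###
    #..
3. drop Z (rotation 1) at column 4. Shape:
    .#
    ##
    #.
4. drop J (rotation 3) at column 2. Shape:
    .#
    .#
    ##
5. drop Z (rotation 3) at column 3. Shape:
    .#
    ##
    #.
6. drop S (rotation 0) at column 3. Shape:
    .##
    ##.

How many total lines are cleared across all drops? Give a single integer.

Drop 1: J rot2 at col 1 lands with bottom-row=0; cleared 0 line(s) (total 0); column heights now [0 2 2 2 0 0], max=2
Drop 2: L rot2 at col 0 lands with bottom-row=1; cleared 0 line(s) (total 0); column heights now [3 3 3 2 0 0], max=3
Drop 3: Z rot1 at col 4 lands with bottom-row=0; cleared 1 line(s) (total 1); column heights now [2 2 2 1 1 2], max=2
Drop 4: J rot3 at col 2 lands with bottom-row=2; cleared 0 line(s) (total 1); column heights now [2 2 3 5 1 2], max=5
Drop 5: Z rot3 at col 3 lands with bottom-row=5; cleared 0 line(s) (total 1); column heights now [2 2 3 7 8 2], max=8
Drop 6: S rot0 at col 3 lands with bottom-row=8; cleared 0 line(s) (total 1); column heights now [2 2 3 9 10 10], max=10

Answer: 1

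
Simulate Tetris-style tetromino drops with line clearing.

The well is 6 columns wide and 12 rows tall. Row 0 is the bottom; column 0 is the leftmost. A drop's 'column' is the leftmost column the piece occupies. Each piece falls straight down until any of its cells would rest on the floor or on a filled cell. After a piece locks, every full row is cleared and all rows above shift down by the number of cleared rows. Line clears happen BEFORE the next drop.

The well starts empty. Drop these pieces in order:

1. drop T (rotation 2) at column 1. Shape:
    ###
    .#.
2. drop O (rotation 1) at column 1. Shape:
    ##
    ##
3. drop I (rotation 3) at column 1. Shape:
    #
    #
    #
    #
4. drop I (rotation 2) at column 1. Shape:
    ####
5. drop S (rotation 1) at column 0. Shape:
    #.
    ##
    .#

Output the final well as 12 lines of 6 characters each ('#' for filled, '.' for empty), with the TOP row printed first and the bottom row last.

Answer: #.....
##....
.#....
.####.
.#....
.#....
.#....
.#....
.##...
.##...
.###..
..#...

Derivation:
Drop 1: T rot2 at col 1 lands with bottom-row=0; cleared 0 line(s) (total 0); column heights now [0 2 2 2 0 0], max=2
Drop 2: O rot1 at col 1 lands with bottom-row=2; cleared 0 line(s) (total 0); column heights now [0 4 4 2 0 0], max=4
Drop 3: I rot3 at col 1 lands with bottom-row=4; cleared 0 line(s) (total 0); column heights now [0 8 4 2 0 0], max=8
Drop 4: I rot2 at col 1 lands with bottom-row=8; cleared 0 line(s) (total 0); column heights now [0 9 9 9 9 0], max=9
Drop 5: S rot1 at col 0 lands with bottom-row=9; cleared 0 line(s) (total 0); column heights now [12 11 9 9 9 0], max=12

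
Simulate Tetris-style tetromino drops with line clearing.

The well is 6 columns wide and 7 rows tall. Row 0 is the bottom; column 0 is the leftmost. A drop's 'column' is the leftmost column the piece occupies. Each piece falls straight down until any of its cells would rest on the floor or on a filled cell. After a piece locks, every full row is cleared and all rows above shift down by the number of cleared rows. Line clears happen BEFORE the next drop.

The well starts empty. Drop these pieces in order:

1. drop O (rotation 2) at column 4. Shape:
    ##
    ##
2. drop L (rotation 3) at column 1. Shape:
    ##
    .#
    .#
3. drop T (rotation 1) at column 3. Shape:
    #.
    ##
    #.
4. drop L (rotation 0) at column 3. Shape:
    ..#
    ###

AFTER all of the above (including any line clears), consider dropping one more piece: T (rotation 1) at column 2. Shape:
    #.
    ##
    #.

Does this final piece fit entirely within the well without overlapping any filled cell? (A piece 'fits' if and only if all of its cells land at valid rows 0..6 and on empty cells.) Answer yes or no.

Answer: yes

Derivation:
Drop 1: O rot2 at col 4 lands with bottom-row=0; cleared 0 line(s) (total 0); column heights now [0 0 0 0 2 2], max=2
Drop 2: L rot3 at col 1 lands with bottom-row=0; cleared 0 line(s) (total 0); column heights now [0 3 3 0 2 2], max=3
Drop 3: T rot1 at col 3 lands with bottom-row=1; cleared 0 line(s) (total 0); column heights now [0 3 3 4 3 2], max=4
Drop 4: L rot0 at col 3 lands with bottom-row=4; cleared 0 line(s) (total 0); column heights now [0 3 3 5 5 6], max=6
Test piece T rot1 at col 2 (width 2): heights before test = [0 3 3 5 5 6]; fits = True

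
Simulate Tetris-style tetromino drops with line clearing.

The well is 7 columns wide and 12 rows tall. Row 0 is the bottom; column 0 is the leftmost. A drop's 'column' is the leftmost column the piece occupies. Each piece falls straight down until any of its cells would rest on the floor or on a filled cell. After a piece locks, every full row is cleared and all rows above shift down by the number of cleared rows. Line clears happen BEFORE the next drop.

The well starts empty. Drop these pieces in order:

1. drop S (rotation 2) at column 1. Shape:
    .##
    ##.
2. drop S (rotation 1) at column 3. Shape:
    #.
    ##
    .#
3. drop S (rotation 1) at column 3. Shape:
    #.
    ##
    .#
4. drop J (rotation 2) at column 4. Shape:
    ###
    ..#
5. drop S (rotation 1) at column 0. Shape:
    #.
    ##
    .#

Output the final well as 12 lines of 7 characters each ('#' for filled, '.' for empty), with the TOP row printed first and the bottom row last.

Drop 1: S rot2 at col 1 lands with bottom-row=0; cleared 0 line(s) (total 0); column heights now [0 1 2 2 0 0 0], max=2
Drop 2: S rot1 at col 3 lands with bottom-row=1; cleared 0 line(s) (total 0); column heights now [0 1 2 4 3 0 0], max=4
Drop 3: S rot1 at col 3 lands with bottom-row=3; cleared 0 line(s) (total 0); column heights now [0 1 2 6 5 0 0], max=6
Drop 4: J rot2 at col 4 lands with bottom-row=4; cleared 0 line(s) (total 0); column heights now [0 1 2 6 6 6 6], max=6
Drop 5: S rot1 at col 0 lands with bottom-row=1; cleared 0 line(s) (total 0); column heights now [4 3 2 6 6 6 6], max=6

Answer: .......
.......
.......
.......
.......
.......
...####
...##.#
#..##..
##.##..
.####..
.##....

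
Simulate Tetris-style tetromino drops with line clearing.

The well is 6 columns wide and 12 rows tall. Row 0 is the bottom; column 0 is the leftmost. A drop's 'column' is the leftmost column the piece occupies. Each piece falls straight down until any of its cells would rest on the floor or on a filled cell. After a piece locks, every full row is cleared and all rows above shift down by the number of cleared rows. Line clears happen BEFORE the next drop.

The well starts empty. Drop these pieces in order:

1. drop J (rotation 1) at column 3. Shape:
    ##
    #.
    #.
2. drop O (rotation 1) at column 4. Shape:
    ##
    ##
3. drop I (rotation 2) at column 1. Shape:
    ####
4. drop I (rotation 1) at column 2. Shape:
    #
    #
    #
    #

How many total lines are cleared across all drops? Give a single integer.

Drop 1: J rot1 at col 3 lands with bottom-row=0; cleared 0 line(s) (total 0); column heights now [0 0 0 3 3 0], max=3
Drop 2: O rot1 at col 4 lands with bottom-row=3; cleared 0 line(s) (total 0); column heights now [0 0 0 3 5 5], max=5
Drop 3: I rot2 at col 1 lands with bottom-row=5; cleared 0 line(s) (total 0); column heights now [0 6 6 6 6 5], max=6
Drop 4: I rot1 at col 2 lands with bottom-row=6; cleared 0 line(s) (total 0); column heights now [0 6 10 6 6 5], max=10

Answer: 0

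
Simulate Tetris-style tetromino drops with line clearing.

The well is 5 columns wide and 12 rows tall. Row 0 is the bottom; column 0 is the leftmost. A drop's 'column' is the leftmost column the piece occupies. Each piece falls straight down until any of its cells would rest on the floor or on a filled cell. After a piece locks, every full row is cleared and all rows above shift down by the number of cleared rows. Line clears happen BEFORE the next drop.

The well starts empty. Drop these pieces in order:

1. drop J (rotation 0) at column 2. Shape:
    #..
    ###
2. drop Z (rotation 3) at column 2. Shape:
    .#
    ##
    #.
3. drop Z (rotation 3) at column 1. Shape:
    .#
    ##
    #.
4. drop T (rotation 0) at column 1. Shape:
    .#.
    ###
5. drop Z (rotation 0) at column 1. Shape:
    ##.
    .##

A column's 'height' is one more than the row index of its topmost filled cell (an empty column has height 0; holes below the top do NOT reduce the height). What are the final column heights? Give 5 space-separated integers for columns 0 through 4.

Drop 1: J rot0 at col 2 lands with bottom-row=0; cleared 0 line(s) (total 0); column heights now [0 0 2 1 1], max=2
Drop 2: Z rot3 at col 2 lands with bottom-row=2; cleared 0 line(s) (total 0); column heights now [0 0 4 5 1], max=5
Drop 3: Z rot3 at col 1 lands with bottom-row=3; cleared 0 line(s) (total 0); column heights now [0 5 6 5 1], max=6
Drop 4: T rot0 at col 1 lands with bottom-row=6; cleared 0 line(s) (total 0); column heights now [0 7 8 7 1], max=8
Drop 5: Z rot0 at col 1 lands with bottom-row=8; cleared 0 line(s) (total 0); column heights now [0 10 10 9 1], max=10

Answer: 0 10 10 9 1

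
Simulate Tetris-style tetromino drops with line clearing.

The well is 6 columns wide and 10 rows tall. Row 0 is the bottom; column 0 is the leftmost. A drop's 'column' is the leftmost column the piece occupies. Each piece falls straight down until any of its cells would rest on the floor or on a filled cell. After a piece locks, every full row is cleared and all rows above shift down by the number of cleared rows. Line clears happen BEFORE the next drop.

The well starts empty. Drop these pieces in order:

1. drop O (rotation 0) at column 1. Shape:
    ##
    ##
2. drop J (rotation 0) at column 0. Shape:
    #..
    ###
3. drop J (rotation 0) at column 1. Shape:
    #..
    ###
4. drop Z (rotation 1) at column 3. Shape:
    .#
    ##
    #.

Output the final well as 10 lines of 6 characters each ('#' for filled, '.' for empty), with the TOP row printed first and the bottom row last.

Answer: ......
......
......
....#.
...##.
.#.#..
####..
###...
.##...
.##...

Derivation:
Drop 1: O rot0 at col 1 lands with bottom-row=0; cleared 0 line(s) (total 0); column heights now [0 2 2 0 0 0], max=2
Drop 2: J rot0 at col 0 lands with bottom-row=2; cleared 0 line(s) (total 0); column heights now [4 3 3 0 0 0], max=4
Drop 3: J rot0 at col 1 lands with bottom-row=3; cleared 0 line(s) (total 0); column heights now [4 5 4 4 0 0], max=5
Drop 4: Z rot1 at col 3 lands with bottom-row=4; cleared 0 line(s) (total 0); column heights now [4 5 4 6 7 0], max=7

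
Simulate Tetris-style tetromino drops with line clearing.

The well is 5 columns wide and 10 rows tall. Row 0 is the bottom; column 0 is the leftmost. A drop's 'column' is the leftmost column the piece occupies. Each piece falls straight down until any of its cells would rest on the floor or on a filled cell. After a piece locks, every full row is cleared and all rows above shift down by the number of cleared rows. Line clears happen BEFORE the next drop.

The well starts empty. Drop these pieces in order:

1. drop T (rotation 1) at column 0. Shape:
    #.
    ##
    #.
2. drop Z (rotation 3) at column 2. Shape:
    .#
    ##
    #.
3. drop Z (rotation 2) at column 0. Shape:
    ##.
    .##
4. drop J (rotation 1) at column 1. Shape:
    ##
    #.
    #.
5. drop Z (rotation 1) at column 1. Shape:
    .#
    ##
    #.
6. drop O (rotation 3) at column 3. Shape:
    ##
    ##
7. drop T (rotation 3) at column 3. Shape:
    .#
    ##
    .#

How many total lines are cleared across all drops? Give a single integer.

Drop 1: T rot1 at col 0 lands with bottom-row=0; cleared 0 line(s) (total 0); column heights now [3 2 0 0 0], max=3
Drop 2: Z rot3 at col 2 lands with bottom-row=0; cleared 0 line(s) (total 0); column heights now [3 2 2 3 0], max=3
Drop 3: Z rot2 at col 0 lands with bottom-row=2; cleared 0 line(s) (total 0); column heights now [4 4 3 3 0], max=4
Drop 4: J rot1 at col 1 lands with bottom-row=4; cleared 0 line(s) (total 0); column heights now [4 7 7 3 0], max=7
Drop 5: Z rot1 at col 1 lands with bottom-row=7; cleared 0 line(s) (total 0); column heights now [4 9 10 3 0], max=10
Drop 6: O rot3 at col 3 lands with bottom-row=3; cleared 0 line(s) (total 0); column heights now [4 9 10 5 5], max=10
Drop 7: T rot3 at col 3 lands with bottom-row=5; cleared 0 line(s) (total 0); column heights now [4 9 10 7 8], max=10

Answer: 0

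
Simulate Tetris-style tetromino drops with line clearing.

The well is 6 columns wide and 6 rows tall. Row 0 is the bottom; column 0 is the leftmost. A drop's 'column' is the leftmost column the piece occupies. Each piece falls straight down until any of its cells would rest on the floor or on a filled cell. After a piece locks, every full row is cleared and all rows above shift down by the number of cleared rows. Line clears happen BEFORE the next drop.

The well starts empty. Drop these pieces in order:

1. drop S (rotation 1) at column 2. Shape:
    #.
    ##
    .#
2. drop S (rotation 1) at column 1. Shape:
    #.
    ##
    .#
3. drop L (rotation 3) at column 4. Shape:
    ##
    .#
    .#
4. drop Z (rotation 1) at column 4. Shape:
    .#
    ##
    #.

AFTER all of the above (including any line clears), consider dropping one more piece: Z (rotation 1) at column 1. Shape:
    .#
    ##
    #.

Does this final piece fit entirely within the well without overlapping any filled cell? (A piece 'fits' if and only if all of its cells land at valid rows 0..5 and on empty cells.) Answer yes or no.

Drop 1: S rot1 at col 2 lands with bottom-row=0; cleared 0 line(s) (total 0); column heights now [0 0 3 2 0 0], max=3
Drop 2: S rot1 at col 1 lands with bottom-row=3; cleared 0 line(s) (total 0); column heights now [0 6 5 2 0 0], max=6
Drop 3: L rot3 at col 4 lands with bottom-row=0; cleared 0 line(s) (total 0); column heights now [0 6 5 2 3 3], max=6
Drop 4: Z rot1 at col 4 lands with bottom-row=3; cleared 0 line(s) (total 0); column heights now [0 6 5 2 5 6], max=6
Test piece Z rot1 at col 1 (width 2): heights before test = [0 6 5 2 5 6]; fits = False

Answer: no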